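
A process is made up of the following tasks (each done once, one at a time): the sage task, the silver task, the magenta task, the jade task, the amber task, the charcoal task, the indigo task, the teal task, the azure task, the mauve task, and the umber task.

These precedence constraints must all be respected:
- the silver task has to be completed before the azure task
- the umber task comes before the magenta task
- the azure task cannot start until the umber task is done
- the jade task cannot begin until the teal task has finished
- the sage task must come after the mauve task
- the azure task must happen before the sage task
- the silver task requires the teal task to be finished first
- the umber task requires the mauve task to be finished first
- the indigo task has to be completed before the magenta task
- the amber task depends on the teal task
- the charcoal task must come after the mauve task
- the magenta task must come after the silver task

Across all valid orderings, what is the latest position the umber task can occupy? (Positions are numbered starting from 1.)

Following every chain forward from the umber task, the tasks that must come later are the sage task, the magenta task, the azure task — 3 of them.
So at least 3 tasks follow the umber task, putting the umber task no later than position 8. That position is achievable by scheduling everything else first.

8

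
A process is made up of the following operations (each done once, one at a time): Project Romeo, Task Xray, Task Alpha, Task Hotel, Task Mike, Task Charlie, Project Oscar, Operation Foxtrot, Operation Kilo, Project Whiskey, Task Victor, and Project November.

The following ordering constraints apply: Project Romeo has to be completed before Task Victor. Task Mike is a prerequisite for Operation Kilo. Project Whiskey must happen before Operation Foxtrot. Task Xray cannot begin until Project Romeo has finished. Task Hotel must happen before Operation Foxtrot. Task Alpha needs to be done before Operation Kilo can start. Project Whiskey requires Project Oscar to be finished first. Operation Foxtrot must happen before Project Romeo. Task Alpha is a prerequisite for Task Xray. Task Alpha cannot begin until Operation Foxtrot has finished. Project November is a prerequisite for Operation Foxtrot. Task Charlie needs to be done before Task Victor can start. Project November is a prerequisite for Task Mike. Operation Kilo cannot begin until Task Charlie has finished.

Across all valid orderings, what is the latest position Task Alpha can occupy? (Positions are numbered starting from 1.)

10

Every operation that must follow Task Alpha has to come after it. Tracing all chains starting from Task Alpha, those operations are: Task Xray, Operation Kilo — 2 in total.
With 2 mandatory successors out of 12 operations total, the latest slot for Task Alpha is 12−2 = 10, and it's reachable by doing all non-successors before Task Alpha.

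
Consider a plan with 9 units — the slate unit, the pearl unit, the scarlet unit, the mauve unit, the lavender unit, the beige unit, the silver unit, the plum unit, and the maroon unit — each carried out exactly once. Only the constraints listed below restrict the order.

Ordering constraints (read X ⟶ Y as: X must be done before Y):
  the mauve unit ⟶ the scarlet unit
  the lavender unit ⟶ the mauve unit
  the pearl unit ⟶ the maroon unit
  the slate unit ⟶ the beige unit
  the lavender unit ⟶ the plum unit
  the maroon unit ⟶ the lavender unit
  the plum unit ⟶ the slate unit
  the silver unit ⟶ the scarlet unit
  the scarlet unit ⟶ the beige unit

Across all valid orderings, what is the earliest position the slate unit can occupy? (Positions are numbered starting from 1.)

Working backwards through the constraints from the slate unit, its full set of required predecessors is the pearl unit, the lavender unit, the plum unit, the maroon unit — 4 of them.
With 4 mandatory predecessors, the earliest the slate unit can sit is position 4+1 = 5, and placing just those 4 first achieves it.

5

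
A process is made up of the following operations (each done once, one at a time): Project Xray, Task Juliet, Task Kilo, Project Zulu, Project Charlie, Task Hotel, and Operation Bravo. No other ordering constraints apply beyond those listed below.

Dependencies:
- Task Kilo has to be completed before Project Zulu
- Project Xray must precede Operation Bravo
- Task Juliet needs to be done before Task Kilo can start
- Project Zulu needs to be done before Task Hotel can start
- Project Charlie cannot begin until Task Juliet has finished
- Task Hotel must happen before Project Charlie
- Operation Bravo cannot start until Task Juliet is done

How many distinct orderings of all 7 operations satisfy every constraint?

2 operations have no prerequisites (Project Xray, Task Juliet), so any of them could come first.
Systematically extending each partial ordering one operation at a time and counting, there are 20 complete orderings.

20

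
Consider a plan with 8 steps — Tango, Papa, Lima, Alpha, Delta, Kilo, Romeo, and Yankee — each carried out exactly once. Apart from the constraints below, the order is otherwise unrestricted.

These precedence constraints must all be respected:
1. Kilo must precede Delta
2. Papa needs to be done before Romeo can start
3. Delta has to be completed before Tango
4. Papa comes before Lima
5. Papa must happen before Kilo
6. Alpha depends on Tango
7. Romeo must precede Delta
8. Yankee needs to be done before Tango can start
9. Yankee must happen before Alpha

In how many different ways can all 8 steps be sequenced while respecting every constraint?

68

2 steps have no prerequisites (Papa, Yankee), so any of them could come first.
Counting all ways to extend the partial order to a total order gives 68.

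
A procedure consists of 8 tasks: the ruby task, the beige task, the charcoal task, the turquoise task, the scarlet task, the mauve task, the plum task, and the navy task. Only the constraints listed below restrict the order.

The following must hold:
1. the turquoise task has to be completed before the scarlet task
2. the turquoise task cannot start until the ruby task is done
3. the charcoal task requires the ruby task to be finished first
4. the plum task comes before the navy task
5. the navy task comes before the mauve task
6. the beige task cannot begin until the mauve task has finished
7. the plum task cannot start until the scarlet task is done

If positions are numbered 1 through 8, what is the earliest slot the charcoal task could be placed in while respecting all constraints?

Working backwards through the constraints from the charcoal task, its only required predecessor is the ruby task.
So at minimum 1 task comes before the charcoal task, putting the charcoal task no earlier than position 2. That position is achievable by scheduling exactly that predecessor first.

2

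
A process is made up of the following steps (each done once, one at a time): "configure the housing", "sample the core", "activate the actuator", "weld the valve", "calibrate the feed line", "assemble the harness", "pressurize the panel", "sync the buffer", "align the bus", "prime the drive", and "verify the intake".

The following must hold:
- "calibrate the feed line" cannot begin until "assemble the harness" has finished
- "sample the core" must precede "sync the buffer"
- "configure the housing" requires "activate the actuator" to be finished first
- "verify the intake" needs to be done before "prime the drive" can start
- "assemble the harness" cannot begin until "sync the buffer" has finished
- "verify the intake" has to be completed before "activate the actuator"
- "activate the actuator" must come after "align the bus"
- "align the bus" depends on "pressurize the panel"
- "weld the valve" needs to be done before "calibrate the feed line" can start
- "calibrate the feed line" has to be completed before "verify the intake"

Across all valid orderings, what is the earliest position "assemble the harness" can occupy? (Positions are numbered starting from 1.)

3

Working backwards through the constraints from "assemble the harness", its full set of required predecessors is "sample the core", "sync the buffer" — 2 of them.
With 2 mandatory predecessors, the earliest "assemble the harness" can sit is position 2+1 = 3, and placing just those 2 first achieves it.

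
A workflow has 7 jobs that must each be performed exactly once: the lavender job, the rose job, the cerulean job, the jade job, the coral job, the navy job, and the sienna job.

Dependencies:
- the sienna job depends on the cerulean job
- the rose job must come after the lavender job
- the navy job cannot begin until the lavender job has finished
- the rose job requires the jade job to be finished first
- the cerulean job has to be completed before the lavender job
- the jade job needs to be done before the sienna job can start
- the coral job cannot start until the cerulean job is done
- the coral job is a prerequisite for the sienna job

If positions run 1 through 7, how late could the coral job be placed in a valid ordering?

6

Following the constraints forward from the coral job, its only required successor is the sienna job.
With 1 mandatory successor out of 7 jobs total, the latest slot for the coral job is 7−1 = 6, and it's reachable by doing all non-successors before the coral job.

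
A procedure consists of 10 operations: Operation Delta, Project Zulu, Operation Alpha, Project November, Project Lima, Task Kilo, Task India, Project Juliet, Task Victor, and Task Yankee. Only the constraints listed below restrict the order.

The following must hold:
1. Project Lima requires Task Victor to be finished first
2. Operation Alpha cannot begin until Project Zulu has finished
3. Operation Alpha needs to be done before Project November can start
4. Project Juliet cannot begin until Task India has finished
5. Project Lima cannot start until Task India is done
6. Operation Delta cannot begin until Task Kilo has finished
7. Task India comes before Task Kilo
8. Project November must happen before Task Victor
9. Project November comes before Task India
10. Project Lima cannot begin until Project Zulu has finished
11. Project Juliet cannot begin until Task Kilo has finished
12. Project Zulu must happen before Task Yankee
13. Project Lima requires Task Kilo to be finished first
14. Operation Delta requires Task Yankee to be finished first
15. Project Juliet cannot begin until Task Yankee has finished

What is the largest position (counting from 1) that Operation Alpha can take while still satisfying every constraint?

Following every chain forward from Operation Alpha, the operations that must come later are Operation Delta, Project November, Project Lima, Task Kilo, Task India, Project Juliet, Task Victor — 7 of them.
So at least 7 operations follow Operation Alpha, putting Operation Alpha no later than position 3. That position is achievable by scheduling everything else first.

3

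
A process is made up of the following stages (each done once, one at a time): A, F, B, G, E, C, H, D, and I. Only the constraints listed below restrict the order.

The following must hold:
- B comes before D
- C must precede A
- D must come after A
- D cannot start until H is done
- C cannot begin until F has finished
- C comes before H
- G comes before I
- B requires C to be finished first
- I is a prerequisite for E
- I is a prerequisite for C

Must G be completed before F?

No

G and F are not related by any chain of constraints.
There exist valid orderings with F before G, so G is not required to come first.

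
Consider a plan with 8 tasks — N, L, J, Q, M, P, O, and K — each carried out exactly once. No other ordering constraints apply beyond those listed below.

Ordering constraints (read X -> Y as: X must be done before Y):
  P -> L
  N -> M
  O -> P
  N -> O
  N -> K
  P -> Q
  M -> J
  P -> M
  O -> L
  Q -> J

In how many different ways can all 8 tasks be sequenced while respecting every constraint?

56

N is the only task with nothing required before it, so every ordering starts there.
Enumerating by repeatedly choosing an available task (one whose prerequisites are all placed) gives 56 distinct complete orderings.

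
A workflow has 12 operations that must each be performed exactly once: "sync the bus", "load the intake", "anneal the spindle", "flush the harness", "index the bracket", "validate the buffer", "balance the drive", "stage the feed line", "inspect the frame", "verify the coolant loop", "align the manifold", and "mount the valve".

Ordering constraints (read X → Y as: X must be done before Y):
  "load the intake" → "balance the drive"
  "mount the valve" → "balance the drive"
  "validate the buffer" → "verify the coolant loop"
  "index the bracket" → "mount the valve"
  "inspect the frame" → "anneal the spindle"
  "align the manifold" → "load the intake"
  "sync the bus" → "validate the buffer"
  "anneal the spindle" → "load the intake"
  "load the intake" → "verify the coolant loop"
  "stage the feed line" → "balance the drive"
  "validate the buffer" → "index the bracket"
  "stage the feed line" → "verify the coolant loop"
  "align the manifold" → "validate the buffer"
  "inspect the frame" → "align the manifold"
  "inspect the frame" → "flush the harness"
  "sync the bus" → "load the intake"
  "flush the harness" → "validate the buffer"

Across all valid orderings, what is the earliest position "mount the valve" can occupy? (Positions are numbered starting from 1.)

7

Working backwards through the constraints from "mount the valve", its full set of required predecessors is "sync the bus", "flush the harness", "index the bracket", "validate the buffer", "inspect the frame", "align the manifold" — 6 of them.
With 6 mandatory predecessors, the earliest "mount the valve" can sit is position 6+1 = 7, and placing just those 6 first achieves it.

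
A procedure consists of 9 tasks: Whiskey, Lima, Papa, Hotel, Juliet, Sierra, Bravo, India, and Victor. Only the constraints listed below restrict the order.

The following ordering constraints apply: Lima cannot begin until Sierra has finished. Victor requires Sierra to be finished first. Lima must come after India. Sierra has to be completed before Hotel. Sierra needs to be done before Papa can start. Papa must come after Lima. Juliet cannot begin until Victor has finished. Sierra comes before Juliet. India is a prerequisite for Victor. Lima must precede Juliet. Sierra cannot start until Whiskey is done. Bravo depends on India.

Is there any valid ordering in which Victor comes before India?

No

Following India → Victor, India must precede Victor in every valid ordering.
Hence Victor can never be scheduled before India.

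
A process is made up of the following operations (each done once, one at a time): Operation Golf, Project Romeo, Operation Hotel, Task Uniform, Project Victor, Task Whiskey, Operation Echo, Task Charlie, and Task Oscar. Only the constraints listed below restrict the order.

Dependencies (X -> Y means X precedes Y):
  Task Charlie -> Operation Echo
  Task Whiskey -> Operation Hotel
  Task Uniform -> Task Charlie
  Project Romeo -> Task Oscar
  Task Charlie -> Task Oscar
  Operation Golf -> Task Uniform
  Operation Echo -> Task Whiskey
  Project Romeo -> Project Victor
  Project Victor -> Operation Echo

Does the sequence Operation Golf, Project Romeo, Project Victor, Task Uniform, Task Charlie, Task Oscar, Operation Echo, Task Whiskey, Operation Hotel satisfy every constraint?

Yes

Checking each listed constraint against this order: for instance, Project Romeo is in position 2 and Task Oscar in position 6, so that constraint holds — and the remaining constraints check out the same way.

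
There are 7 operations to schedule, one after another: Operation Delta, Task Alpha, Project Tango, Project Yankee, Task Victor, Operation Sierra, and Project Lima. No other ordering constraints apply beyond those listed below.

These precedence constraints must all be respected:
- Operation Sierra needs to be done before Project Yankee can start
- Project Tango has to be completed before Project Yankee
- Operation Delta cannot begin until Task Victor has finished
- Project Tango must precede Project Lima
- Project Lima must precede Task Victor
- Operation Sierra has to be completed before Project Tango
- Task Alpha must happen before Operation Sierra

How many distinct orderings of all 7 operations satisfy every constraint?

4

Only Task Alpha has no prerequisites, so it must go first.
Systematically extending each partial ordering one operation at a time and counting, there are 4 complete orderings.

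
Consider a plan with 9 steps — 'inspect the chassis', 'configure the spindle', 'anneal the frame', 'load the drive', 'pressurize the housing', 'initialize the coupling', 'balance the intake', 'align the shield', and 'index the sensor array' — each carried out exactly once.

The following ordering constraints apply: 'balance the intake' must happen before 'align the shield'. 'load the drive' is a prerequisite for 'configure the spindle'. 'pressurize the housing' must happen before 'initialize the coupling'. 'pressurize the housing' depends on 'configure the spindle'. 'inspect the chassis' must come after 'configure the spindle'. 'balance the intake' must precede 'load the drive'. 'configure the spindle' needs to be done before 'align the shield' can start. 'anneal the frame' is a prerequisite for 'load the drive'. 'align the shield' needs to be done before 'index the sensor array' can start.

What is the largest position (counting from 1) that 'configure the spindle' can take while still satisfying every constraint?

4

The steps that are forced after 'configure the spindle', directly or by a chain of constraints, are 'inspect the chassis', 'pressurize the housing', 'initialize the coupling', 'align the shield', 'index the sensor array'. That's 5 steps.
With 5 mandatory successors out of 9 steps total, the latest slot for 'configure the spindle' is 9−5 = 4, and it's reachable by doing all non-successors before 'configure the spindle'.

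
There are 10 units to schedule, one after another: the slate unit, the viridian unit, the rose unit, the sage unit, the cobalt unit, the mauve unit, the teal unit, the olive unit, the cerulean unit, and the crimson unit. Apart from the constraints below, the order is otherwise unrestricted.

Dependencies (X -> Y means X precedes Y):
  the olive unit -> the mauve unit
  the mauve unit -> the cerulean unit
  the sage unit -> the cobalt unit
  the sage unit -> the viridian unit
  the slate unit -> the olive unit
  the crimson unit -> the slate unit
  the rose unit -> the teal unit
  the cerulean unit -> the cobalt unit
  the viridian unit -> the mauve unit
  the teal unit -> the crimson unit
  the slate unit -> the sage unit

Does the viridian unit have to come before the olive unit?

No

The viridian unit and the olive unit are not related by any chain of constraints.
So the viridian unit can come before the olive unit or after — it is not forced.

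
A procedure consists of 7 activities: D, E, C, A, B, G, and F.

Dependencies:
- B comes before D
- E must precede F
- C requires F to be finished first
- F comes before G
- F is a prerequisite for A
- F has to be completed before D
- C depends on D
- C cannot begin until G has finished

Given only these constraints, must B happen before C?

Following the dependencies: B → D → C.
So B must precede C in any valid ordering.

Yes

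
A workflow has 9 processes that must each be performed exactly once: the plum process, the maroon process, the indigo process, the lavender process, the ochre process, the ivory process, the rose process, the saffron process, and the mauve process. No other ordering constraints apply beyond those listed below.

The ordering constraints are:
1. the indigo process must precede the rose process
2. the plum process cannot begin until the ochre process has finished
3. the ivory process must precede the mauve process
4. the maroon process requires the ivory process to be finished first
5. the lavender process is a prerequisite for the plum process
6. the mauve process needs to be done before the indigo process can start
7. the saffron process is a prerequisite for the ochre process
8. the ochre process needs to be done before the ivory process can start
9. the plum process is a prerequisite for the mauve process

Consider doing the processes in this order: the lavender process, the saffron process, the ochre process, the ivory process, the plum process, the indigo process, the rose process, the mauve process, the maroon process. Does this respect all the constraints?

No

Here the mauve process comes after the indigo process.
Since the mauve process is required before the indigo process, the ordering is invalid.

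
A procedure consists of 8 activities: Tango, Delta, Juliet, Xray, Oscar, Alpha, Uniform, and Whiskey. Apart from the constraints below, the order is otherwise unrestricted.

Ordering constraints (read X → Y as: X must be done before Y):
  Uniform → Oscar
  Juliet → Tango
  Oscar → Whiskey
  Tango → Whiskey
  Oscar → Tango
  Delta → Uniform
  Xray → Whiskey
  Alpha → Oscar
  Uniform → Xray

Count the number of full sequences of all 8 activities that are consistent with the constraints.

3 activities have no prerequisites (Delta, Juliet, Alpha), so any of them could come first.
Systematically extending each partial ordering one activity at a time and counting, there are 57 complete orderings.

57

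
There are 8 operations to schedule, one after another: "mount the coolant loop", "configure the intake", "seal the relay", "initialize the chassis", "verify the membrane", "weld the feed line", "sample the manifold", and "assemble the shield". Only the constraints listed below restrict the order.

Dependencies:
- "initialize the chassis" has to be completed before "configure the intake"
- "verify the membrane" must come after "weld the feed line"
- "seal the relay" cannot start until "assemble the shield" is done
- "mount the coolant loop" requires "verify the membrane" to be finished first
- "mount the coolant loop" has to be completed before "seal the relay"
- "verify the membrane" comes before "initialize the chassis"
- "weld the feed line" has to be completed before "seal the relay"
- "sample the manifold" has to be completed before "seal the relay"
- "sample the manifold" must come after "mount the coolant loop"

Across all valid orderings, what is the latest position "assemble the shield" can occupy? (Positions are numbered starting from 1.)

The only operation forced after "assemble the shield" (directly or by a chain) is "seal the relay".
With 1 mandatory successor out of 8 operations total, the latest slot for "assemble the shield" is 8−1 = 7, and it's reachable by doing all non-successors before "assemble the shield".

7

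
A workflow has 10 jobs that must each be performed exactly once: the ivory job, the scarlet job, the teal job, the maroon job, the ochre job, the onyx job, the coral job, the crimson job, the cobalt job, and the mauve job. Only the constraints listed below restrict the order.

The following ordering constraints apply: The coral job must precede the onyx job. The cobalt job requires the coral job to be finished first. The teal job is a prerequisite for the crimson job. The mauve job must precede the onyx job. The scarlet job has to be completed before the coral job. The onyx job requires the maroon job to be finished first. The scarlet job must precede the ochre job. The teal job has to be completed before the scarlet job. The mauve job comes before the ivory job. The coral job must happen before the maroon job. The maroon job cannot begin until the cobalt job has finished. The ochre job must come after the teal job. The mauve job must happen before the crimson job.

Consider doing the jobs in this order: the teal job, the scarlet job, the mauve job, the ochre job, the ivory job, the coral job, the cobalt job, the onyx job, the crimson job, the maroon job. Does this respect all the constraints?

No

In the proposed order, the onyx job appears before the maroon job.
Since the maroon job is required before the onyx job, the ordering is invalid.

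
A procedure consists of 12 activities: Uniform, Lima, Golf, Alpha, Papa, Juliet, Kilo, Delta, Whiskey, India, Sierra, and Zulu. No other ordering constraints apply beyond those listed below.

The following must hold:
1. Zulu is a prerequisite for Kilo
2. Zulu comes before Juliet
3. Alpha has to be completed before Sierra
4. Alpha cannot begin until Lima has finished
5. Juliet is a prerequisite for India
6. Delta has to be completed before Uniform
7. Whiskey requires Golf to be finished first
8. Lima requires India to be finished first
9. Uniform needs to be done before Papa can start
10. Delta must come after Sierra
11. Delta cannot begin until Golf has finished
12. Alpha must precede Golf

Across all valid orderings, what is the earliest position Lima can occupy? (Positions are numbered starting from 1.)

Every activity that must precede Lima has to come before it. Tracing all chains that end at Lima, those activities are: Juliet, India, Zulu — 3 in total.
With 3 mandatory predecessors, the earliest Lima can sit is position 3+1 = 4, and placing just those 3 first achieves it.

4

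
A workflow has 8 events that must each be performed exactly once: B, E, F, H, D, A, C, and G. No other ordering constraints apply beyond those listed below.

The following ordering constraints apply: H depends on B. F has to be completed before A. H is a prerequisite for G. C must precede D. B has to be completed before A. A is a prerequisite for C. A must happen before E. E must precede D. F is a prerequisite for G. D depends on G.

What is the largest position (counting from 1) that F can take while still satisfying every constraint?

3

The events that are forced after F, directly or by a chain of constraints, are E, D, A, C, G. That's 5 events.
With 5 mandatory successors out of 8 events total, the latest slot for F is 8−5 = 3, and it's reachable by doing all non-successors before F.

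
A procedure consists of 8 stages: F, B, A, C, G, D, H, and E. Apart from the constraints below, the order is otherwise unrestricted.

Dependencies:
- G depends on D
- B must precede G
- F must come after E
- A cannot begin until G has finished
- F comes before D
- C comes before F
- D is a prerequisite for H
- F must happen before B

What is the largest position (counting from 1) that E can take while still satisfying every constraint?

Following every chain forward from E, the stages that must come later are F, B, A, G, D, H — 6 of them.
So at least 6 stages follow E, putting E no later than position 2. That position is achievable by scheduling everything else first.

2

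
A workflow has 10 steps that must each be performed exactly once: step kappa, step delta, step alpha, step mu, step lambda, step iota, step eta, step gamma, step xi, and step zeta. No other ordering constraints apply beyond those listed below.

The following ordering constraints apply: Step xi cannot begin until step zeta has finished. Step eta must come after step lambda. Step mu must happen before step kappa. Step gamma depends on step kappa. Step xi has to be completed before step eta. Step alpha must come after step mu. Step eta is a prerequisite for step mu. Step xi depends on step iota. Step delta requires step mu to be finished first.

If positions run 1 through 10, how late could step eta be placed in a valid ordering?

5

The steps that are forced after step eta, directly or by a chain of constraints, are step kappa, step delta, step alpha, step mu, step gamma. That's 5 steps.
So at least 5 steps follow step eta, putting step eta no later than position 5. That position is achievable by scheduling everything else first.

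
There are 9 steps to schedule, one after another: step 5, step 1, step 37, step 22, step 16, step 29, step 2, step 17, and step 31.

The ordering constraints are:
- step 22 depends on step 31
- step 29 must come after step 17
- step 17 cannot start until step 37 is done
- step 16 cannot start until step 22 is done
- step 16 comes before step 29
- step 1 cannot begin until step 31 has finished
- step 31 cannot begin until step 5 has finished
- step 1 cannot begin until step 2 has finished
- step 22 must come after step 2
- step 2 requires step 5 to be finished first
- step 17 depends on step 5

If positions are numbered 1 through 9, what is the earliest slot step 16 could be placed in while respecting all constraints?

The steps that are forced before step 16, directly or transitively, are step 5, step 22, step 2, step 31. That's 4 steps.
So at minimum 4 steps come before step 16, putting step 16 no earlier than position 5. That position is achievable by scheduling exactly those predecessors first.

5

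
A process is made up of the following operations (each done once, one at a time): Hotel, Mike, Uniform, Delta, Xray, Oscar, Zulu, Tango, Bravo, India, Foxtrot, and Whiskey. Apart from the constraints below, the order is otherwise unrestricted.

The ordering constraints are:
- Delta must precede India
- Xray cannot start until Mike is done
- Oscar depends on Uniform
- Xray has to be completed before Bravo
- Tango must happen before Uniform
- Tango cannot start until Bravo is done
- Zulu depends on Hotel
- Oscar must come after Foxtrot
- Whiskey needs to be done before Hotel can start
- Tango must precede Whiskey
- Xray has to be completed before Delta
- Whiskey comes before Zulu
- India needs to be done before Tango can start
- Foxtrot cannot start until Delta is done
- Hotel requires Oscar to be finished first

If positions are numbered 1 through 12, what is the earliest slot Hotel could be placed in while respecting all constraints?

The operations that are forced before Hotel, directly or transitively, are Mike, Uniform, Delta, Xray, Oscar, Tango, Bravo, India, Foxtrot, Whiskey. That's 10 operations.
So at minimum 10 operations come before Hotel, putting Hotel no earlier than position 11. That position is achievable by scheduling exactly those predecessors first.

11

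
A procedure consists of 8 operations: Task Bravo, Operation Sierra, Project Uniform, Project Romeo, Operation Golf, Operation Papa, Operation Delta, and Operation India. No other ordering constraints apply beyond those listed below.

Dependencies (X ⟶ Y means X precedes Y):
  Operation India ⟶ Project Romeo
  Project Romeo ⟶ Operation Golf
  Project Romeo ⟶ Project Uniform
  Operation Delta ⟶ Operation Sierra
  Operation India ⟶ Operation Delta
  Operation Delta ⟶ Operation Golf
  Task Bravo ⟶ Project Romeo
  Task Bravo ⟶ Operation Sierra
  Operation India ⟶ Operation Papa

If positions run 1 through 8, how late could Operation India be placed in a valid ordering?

The operations that are forced after Operation India, directly or by a chain of constraints, are Operation Sierra, Project Uniform, Project Romeo, Operation Golf, Operation Papa, Operation Delta. That's 6 operations.
So at least 6 operations follow Operation India, putting Operation India no later than position 2. That position is achievable by scheduling everything else first.

2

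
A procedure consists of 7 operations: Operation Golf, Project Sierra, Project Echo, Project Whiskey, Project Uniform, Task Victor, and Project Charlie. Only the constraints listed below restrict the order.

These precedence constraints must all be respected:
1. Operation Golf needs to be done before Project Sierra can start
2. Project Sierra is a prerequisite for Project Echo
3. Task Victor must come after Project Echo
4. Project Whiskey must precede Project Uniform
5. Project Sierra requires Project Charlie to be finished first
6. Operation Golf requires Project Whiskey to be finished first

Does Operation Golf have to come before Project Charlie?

Operation Golf and Project Charlie are not related by any chain of constraints.
So Operation Golf can come before Project Charlie or after — it is not forced.

No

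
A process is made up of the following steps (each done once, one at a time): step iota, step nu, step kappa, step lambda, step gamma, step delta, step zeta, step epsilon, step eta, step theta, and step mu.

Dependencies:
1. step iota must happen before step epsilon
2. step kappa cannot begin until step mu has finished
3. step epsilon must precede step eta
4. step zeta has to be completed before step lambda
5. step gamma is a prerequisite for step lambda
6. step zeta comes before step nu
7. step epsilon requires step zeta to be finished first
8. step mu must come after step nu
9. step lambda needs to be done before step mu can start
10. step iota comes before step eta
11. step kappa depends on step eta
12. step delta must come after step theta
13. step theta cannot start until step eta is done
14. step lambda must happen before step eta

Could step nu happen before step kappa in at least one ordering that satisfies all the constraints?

Yes

Step nu is actually forced before step kappa by the constraints, so certainly some valid ordering has step nu first.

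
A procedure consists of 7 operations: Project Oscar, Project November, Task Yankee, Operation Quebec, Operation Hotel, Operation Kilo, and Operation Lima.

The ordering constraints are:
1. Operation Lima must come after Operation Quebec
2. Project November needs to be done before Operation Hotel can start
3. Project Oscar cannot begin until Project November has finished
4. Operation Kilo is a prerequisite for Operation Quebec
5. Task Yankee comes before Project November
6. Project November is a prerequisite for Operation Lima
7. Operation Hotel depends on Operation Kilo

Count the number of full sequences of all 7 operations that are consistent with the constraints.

2 operations have no prerequisites (Task Yankee, Operation Kilo), so any of them could come first.
Enumerating by repeatedly choosing an available operation (one whose prerequisites are all placed) gives 57 distinct complete orderings.

57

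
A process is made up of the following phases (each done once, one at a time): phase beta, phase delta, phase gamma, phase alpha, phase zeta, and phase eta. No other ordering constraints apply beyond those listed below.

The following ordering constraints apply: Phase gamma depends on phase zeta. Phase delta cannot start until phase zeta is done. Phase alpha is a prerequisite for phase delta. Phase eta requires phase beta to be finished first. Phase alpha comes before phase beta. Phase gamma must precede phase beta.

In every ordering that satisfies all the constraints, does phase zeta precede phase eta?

There is a constraint chain phase zeta → phase gamma → phase beta → phase eta.
So phase zeta must precede phase eta in any valid ordering.

Yes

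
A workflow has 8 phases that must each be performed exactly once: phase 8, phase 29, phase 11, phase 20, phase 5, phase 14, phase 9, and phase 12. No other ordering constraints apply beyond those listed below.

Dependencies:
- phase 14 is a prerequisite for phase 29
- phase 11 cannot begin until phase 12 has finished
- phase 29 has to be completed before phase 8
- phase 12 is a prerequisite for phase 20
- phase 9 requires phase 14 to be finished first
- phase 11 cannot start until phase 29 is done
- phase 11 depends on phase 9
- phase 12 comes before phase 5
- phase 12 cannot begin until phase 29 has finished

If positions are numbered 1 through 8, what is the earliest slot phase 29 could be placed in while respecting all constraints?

2

Working backwards through the constraints from phase 29, its only required predecessor is phase 14.
So at minimum 1 phase comes before phase 29, putting phase 29 no earlier than position 2. That position is achievable by scheduling exactly that predecessor first.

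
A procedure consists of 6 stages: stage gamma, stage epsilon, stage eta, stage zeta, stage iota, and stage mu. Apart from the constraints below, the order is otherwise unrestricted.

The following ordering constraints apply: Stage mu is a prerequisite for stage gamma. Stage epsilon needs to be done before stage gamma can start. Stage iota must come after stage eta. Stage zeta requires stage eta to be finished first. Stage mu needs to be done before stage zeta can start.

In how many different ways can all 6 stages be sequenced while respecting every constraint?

3 stages have no prerequisites (stage epsilon, stage eta, stage mu), so any of them could come first.
Enumerating by repeatedly choosing an available stage (one whose prerequisites are all placed) gives 61 distinct complete orderings.

61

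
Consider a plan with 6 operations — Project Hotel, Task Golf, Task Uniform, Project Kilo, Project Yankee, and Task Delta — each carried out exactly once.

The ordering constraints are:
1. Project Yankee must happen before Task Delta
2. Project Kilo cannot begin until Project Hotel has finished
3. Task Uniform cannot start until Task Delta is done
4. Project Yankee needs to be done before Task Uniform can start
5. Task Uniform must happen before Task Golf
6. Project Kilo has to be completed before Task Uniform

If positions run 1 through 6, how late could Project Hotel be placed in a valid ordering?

Following every chain forward from Project Hotel, the operations that must come later are Task Golf, Task Uniform, Project Kilo — 3 of them.
So at least 3 operations follow Project Hotel, putting Project Hotel no later than position 3. That position is achievable by scheduling everything else first.

3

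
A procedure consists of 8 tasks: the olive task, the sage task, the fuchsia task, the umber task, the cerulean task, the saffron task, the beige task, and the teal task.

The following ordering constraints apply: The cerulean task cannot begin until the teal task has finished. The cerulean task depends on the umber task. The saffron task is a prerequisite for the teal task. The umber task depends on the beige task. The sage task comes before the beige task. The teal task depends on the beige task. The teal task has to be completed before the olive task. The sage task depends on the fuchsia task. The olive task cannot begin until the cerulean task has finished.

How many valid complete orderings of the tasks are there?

9

2 tasks have no prerequisites (the fuchsia task, the saffron task), so any of them could come first.
Enumerating by repeatedly choosing an available task (one whose prerequisites are all placed) gives 9 distinct complete orderings.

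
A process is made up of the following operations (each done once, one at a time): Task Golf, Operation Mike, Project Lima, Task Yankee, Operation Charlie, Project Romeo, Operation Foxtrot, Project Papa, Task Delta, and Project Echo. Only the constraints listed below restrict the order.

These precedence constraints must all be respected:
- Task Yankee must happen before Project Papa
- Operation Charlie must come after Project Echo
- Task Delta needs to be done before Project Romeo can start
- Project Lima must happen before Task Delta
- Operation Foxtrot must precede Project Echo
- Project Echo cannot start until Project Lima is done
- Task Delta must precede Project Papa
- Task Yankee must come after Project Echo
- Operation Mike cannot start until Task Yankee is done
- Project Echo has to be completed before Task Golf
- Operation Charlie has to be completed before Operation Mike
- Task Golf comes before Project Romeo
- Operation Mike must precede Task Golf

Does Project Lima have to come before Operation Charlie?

There is a constraint chain Project Lima → Project Echo → Operation Charlie.
So Project Lima must precede Operation Charlie in any valid ordering.

Yes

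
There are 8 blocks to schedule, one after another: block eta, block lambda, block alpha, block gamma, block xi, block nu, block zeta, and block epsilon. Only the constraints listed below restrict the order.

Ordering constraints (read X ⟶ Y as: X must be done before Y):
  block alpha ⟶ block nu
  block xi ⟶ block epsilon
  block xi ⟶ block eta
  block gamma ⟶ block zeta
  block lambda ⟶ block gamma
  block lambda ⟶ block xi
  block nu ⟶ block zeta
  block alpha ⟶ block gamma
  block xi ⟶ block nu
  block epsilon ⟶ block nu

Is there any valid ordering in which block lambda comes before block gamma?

The constraints force block lambda before block gamma, so yes — every valid ordering has block lambda earlier.

Yes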